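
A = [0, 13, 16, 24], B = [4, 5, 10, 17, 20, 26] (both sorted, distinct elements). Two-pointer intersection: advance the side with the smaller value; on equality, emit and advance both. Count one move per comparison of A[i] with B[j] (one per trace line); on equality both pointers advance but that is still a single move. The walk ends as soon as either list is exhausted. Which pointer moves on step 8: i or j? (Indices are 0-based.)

i=0 j=0: 0<4, i++
i=1 j=0: 13>4, j++
i=1 j=1: 13>5, j++
i=1 j=2: 13>10, j++
i=1 j=3: 13<17, i++
i=2 j=3: 16<17, i++
i=3 j=3: 24>17, j++
i=3 j=4: 24>20, j++

j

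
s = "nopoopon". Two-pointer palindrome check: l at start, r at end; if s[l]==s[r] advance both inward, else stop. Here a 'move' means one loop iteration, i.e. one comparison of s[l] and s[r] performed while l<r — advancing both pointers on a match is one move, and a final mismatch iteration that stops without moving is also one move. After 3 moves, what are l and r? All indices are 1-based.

l=1 r=8: 'n'=='n', l++,r--
l=2 r=7: 'o'=='o', l++,r--
l=3 r=6: 'p'=='p', l++,r--

l=4, r=5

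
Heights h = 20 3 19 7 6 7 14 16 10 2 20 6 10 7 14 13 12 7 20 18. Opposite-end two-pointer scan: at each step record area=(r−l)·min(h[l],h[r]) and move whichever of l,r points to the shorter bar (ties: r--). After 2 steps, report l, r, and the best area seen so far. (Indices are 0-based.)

[0,19] min(20,18)*19=342 best=342 * → r--
[0,18] min(20,20)*18=360 best=360 * → r--

l=0, r=17, best area=360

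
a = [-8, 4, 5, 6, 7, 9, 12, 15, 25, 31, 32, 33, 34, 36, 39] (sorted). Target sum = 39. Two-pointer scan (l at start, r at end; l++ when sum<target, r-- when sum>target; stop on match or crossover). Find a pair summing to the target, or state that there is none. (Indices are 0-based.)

(5, 34)

[0,14] -8+39=31 <39 → l++
[1,14] 4+39=43 >39 → r--
[1,13] 4+36=40 >39 → r--
[1,12] 4+34=38 <39 → l++
[2,12] 5+34=39 → found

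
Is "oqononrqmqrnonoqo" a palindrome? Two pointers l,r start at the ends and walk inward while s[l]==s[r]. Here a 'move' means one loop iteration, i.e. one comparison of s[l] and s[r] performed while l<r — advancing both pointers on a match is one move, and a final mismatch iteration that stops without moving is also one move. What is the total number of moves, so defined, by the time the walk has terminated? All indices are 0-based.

[0,16] 'o'=='o' → l++,r--
[1,15] 'q'=='q' → l++,r--
[2,14] 'o'=='o' → l++,r--
[3,13] 'n'=='n' → l++,r--
[4,12] 'o'=='o' → l++,r--
[5,11] 'n'=='n' → l++,r--
[6,10] 'r'=='r' → l++,r--
[7,9] 'q'=='q' → l++,r--

8 moves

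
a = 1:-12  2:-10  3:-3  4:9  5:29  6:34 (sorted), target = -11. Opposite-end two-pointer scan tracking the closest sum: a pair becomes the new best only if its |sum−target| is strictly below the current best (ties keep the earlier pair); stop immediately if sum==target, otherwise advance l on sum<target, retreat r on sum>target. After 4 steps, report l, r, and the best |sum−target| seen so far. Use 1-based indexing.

l=1 r=6: -12+34=22 d=33 *, r--
l=1 r=5: -12+29=17 d=28 *, r--
l=1 r=4: -12+9=-3 d=8 *, r--
l=1 r=3: -12+-3=-15 d=4 *, l++

l=2, r=3, best |Δ|=4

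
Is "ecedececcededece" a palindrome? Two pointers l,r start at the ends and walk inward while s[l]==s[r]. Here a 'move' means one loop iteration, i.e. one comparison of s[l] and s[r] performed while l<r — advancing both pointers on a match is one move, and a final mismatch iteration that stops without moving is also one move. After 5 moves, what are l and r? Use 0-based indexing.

l=5, r=10

l=0 r=15: 'e'=='e', l++,r--
l=1 r=14: 'c'=='c', l++,r--
l=2 r=13: 'e'=='e', l++,r--
l=3 r=12: 'd'=='d', l++,r--
l=4 r=11: 'e'=='e', l++,r--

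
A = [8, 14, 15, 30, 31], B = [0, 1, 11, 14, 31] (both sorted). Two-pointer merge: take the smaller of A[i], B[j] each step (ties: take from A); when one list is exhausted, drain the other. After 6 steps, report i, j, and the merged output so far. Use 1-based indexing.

i=1 j=1: A[i]=8>B[j]=0 take 0, j++
i=1 j=2: A[i]=8>B[j]=1 take 1, j++
i=1 j=3: A[i]=8<=B[j]=11 take 8, i++
i=2 j=3: A[i]=14>B[j]=11 take 11, j++
i=2 j=4: A[i]=14<=B[j]=14 take 14, i++
i=3 j=4: A[i]=15>B[j]=14 take 14, j++

i=3, j=5, merged so far=[0, 1, 8, 11, 14, 14]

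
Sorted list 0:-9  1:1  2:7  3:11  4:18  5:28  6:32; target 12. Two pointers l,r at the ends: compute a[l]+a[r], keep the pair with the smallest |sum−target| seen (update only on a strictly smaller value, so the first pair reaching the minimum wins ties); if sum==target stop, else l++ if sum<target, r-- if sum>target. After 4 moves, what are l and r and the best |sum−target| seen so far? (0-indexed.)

l=1, r=3, best |Δ|=3

[0,6] -9+32=23 d=11 * → r--
[0,5] -9+28=19 d=7 * → r--
[0,4] -9+18=9 d=3 * → l++
[1,4] 1+18=19 d=7 → r--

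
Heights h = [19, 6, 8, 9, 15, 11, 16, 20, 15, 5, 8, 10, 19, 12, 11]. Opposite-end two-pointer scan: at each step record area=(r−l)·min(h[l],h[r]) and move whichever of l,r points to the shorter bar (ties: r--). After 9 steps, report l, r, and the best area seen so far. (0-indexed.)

l=2, r=7, best area=228

[0,14] min(19,11)*14=154 best=154 * → r--
[0,13] min(19,12)*13=156 best=156 * → r--
[0,12] min(19,19)*12=228 best=228 * → r--
[0,11] min(19,10)*11=110 best=228 → r--
[0,10] min(19,8)*10=80 best=228 → r--
[0,9] min(19,5)*9=45 best=228 → r--
[0,8] min(19,15)*8=120 best=228 → r--
[0,7] min(19,20)*7=133 best=228 → l++
[1,7] min(6,20)*6=36 best=228 → l++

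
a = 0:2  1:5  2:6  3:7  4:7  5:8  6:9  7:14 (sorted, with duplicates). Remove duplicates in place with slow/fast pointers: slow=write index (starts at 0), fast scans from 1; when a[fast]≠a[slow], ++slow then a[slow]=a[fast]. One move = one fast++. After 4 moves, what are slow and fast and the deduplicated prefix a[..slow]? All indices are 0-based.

(s=0,f=1) a[fast]=5≠a[slow]=2 write a[1]=5 → slow++,fast++
(s=1,f=2) a[fast]=6≠a[slow]=5 write a[2]=6 → slow++,fast++
(s=2,f=3) a[fast]=7≠a[slow]=6 write a[3]=7 → slow++,fast++
(s=3,f=4) a[fast]=7=a[slow] dup → fast++

slow=3, fast=5, prefix=[2, 5, 6, 7]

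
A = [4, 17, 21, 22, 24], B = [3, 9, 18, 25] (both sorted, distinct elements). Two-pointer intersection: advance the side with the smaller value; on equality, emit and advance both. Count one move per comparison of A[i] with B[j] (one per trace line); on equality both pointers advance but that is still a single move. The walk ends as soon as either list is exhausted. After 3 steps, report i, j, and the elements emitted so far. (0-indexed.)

i=1, j=2, emitted=[]

[i=0,j=0] 4>3 → j++
[i=0,j=1] 4<9 → i++
[i=1,j=1] 17>9 → j++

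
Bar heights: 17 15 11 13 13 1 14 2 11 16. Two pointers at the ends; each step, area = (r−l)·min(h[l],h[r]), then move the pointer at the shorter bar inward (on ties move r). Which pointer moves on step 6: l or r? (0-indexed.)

l=0 r=9: min(17,16)*9=144 best=144 *, r--
l=0 r=8: min(17,11)*8=88 best=144, r--
l=0 r=7: min(17,2)*7=14 best=144, r--
l=0 r=6: min(17,14)*6=84 best=144, r--
l=0 r=5: min(17,1)*5=5 best=144, r--
l=0 r=4: min(17,13)*4=52 best=144, r--

r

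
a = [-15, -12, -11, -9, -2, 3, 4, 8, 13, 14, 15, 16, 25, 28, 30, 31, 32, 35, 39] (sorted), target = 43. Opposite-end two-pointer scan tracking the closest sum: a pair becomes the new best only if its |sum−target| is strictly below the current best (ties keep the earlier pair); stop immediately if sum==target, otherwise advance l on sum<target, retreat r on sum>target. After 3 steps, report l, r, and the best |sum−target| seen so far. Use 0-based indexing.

l=0 r=18: -15+39=24 d=19 *, l++
l=1 r=18: -12+39=27 d=16 *, l++
l=2 r=18: -11+39=28 d=15 *, l++

l=3, r=18, best |Δ|=15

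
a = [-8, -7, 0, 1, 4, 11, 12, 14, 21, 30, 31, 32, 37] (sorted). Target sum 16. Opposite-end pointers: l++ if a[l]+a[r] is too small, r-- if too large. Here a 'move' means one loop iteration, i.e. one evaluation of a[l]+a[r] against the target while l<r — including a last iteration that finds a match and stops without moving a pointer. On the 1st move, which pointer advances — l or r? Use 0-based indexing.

l=0 r=12: -8+37=29 >16, r--

r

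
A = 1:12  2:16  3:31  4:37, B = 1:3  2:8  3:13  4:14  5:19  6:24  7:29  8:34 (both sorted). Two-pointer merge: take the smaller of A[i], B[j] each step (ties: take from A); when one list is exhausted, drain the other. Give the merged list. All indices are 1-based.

i=1 j=1: A[i]=12>B[j]=3 take 3, j++
i=1 j=2: A[i]=12>B[j]=8 take 8, j++
i=1 j=3: A[i]=12<=B[j]=13 take 12, i++
i=2 j=3: A[i]=16>B[j]=13 take 13, j++
i=2 j=4: A[i]=16>B[j]=14 take 14, j++
i=2 j=5: A[i]=16<=B[j]=19 take 16, i++
i=3 j=5: A[i]=31>B[j]=19 take 19, j++
i=3 j=6: A[i]=31>B[j]=24 take 24, j++
i=3 j=7: A[i]=31>B[j]=29 take 29, j++
i=3 j=8: A[i]=31<=B[j]=34 take 31, i++
i=4 j=8: A[i]=37>B[j]=34 take 34, j++
i=4 j=9: B done, take A[i]=37, i++

[3, 8, 12, 13, 14, 16, 19, 24, 29, 31, 34, 37]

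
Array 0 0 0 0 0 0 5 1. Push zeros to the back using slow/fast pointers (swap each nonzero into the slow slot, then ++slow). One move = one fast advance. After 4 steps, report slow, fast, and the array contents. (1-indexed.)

slow=1 fast=1: a[fast]=0, fast++
slow=1 fast=2: a[fast]=0, fast++
slow=1 fast=3: a[fast]=0, fast++
slow=1 fast=4: a[fast]=0, fast++

slow=1, fast=5, a=[0, 0, 0, 0, 0, 0, 5, 1]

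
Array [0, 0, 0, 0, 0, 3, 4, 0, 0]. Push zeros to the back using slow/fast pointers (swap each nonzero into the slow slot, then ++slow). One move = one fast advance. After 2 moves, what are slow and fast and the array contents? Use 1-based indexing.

slow=1, fast=3, a=[0, 0, 0, 0, 0, 3, 4, 0, 0]

(s=1,f=1) a[fast]=0 → fast++
(s=1,f=2) a[fast]=0 → fast++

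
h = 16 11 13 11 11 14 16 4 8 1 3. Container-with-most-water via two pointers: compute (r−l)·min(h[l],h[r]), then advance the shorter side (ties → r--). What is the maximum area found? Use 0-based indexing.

max area = 96

l=0 r=10: min(16,3)*10=30 best=30 *, r--
l=0 r=9: min(16,1)*9=9 best=30, r--
l=0 r=8: min(16,8)*8=64 best=64 *, r--
l=0 r=7: min(16,4)*7=28 best=64, r--
l=0 r=6: min(16,16)*6=96 best=96 *, r--
l=0 r=5: min(16,14)*5=70 best=96, r--
l=0 r=4: min(16,11)*4=44 best=96, r--
l=0 r=3: min(16,11)*3=33 best=96, r--
l=0 r=2: min(16,13)*2=26 best=96, r--
l=0 r=1: min(16,11)*1=11 best=96, r--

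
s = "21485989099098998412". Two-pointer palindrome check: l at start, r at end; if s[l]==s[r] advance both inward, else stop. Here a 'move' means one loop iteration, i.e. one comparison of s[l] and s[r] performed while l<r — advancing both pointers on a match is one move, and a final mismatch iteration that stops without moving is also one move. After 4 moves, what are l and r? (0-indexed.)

l=0 r=19: '2'=='2', l++,r--
l=1 r=18: '1'=='1', l++,r--
l=2 r=17: '4'=='4', l++,r--
l=3 r=16: '8'=='8', l++,r--

l=4, r=15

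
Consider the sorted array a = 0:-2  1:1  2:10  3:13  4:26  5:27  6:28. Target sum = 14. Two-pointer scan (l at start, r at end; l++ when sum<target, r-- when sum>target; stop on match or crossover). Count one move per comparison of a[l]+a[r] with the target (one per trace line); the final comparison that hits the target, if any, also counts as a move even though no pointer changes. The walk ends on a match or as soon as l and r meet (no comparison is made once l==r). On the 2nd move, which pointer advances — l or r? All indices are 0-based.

[0,6] -2+28=26 >14 → r--
[0,5] -2+27=25 >14 → r--

r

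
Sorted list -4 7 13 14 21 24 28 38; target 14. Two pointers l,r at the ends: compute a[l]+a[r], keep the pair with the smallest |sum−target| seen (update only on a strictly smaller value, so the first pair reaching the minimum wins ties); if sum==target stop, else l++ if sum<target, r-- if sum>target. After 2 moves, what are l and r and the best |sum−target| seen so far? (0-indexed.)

l=0, r=5, best |Δ|=10

[0,7] -4+38=34 d=20 * → r--
[0,6] -4+28=24 d=10 * → r--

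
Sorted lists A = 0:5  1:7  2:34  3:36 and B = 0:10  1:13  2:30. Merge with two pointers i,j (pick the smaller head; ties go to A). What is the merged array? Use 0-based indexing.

[5, 7, 10, 13, 30, 34, 36]

i=0 j=0: A[i]=5<=B[j]=10 take 5, i++
i=1 j=0: A[i]=7<=B[j]=10 take 7, i++
i=2 j=0: A[i]=34>B[j]=10 take 10, j++
i=2 j=1: A[i]=34>B[j]=13 take 13, j++
i=2 j=2: A[i]=34>B[j]=30 take 30, j++
i=2 j=3: B done, take A[i]=34, i++
i=3 j=3: B done, take A[i]=36, i++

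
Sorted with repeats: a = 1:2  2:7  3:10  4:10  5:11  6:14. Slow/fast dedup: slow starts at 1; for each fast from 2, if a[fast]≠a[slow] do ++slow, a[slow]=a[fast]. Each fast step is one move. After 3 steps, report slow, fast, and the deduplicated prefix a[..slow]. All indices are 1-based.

slow=3, fast=5, prefix=[2, 7, 10]

slow=1 fast=2: a[fast]=7≠a[slow]=2 write a[2]=7, slow++,fast++
slow=2 fast=3: a[fast]=10≠a[slow]=7 write a[3]=10, slow++,fast++
slow=3 fast=4: a[fast]=10=a[slow] dup, fast++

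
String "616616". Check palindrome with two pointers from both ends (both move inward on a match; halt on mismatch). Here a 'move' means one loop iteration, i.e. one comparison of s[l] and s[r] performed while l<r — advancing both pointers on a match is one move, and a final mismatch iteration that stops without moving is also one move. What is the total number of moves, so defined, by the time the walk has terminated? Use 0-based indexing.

3 moves

l=0 r=5: '6'=='6', l++,r--
l=1 r=4: '1'=='1', l++,r--
l=2 r=3: '6'=='6', l++,r--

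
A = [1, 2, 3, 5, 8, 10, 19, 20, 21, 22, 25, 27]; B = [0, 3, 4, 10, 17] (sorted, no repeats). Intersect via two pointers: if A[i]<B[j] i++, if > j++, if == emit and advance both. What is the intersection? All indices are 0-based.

intersection = [3, 10]

i=0 j=0: 1>0, j++
i=0 j=1: 1<3, i++
i=1 j=1: 2<3, i++
i=2 j=1: 3==3 emit, i++,j++
i=3 j=2: 5>4, j++
i=3 j=3: 5<10, i++
i=4 j=3: 8<10, i++
i=5 j=3: 10==10 emit, i++,j++
i=6 j=4: 19>17, j++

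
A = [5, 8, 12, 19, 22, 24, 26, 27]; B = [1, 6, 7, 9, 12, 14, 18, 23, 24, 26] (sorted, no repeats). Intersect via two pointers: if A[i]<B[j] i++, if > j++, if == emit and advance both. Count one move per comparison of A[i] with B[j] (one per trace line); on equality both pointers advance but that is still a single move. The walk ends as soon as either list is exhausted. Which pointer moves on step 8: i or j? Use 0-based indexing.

[i=0,j=0] 5>1 → j++
[i=0,j=1] 5<6 → i++
[i=1,j=1] 8>6 → j++
[i=1,j=2] 8>7 → j++
[i=1,j=3] 8<9 → i++
[i=2,j=3] 12>9 → j++
[i=2,j=4] 12==12 emit → i++,j++
[i=3,j=5] 19>14 → j++

j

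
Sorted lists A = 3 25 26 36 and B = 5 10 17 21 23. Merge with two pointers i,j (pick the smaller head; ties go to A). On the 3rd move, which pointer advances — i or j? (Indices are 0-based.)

j

i=0 j=0: A[i]=3<=B[j]=5 take 3, i++
i=1 j=0: A[i]=25>B[j]=5 take 5, j++
i=1 j=1: A[i]=25>B[j]=10 take 10, j++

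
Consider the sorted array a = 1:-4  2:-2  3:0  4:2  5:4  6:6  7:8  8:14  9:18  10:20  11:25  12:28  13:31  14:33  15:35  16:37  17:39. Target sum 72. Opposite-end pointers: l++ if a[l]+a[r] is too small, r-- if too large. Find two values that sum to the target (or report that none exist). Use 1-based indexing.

[1,17] -4+39=35 <72 → l++
[2,17] -2+39=37 <72 → l++
[3,17] 0+39=39 <72 → l++
[4,17] 2+39=41 <72 → l++
[5,17] 4+39=43 <72 → l++
[6,17] 6+39=45 <72 → l++
[7,17] 8+39=47 <72 → l++
[8,17] 14+39=53 <72 → l++
[9,17] 18+39=57 <72 → l++
[10,17] 20+39=59 <72 → l++
[11,17] 25+39=64 <72 → l++
[12,17] 28+39=67 <72 → l++
[13,17] 31+39=70 <72 → l++
[14,17] 33+39=72 → found

(33, 39)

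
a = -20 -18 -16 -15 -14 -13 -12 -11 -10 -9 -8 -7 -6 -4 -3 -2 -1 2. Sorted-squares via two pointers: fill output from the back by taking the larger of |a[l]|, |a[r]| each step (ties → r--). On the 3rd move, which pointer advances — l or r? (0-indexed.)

l=0 r=17: |-20|>|2| out[17]=400, l++
l=1 r=17: |-18|>|2| out[16]=324, l++
l=2 r=17: |-16|>|2| out[15]=256, l++

l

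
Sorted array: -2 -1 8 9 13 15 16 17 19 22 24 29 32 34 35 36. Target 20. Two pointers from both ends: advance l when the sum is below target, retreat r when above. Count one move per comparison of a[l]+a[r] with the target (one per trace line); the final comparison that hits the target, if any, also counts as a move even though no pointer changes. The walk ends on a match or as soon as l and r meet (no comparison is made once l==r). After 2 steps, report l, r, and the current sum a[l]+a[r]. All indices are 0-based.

l=0, r=13, sum=32

[0,15] -2+36=34 >20 → r--
[0,14] -2+35=33 >20 → r--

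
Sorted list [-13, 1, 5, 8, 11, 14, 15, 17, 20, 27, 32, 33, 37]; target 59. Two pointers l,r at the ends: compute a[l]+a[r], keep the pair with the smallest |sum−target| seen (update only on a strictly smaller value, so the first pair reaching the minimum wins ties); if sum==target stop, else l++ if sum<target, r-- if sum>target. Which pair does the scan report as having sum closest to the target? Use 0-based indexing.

pair (27, 32) with sum 59 (|Δ|=0)

l=0 r=12: -13+37=24 d=35 *, l++
l=1 r=12: 1+37=38 d=21 *, l++
l=2 r=12: 5+37=42 d=17 *, l++
l=3 r=12: 8+37=45 d=14 *, l++
l=4 r=12: 11+37=48 d=11 *, l++
l=5 r=12: 14+37=51 d=8 *, l++
l=6 r=12: 15+37=52 d=7 *, l++
l=7 r=12: 17+37=54 d=5 *, l++
l=8 r=12: 20+37=57 d=2 *, l++
l=9 r=12: 27+37=64 d=5, r--
l=9 r=11: 27+33=60 d=1 *, r--
l=9 r=10: 27+32=59 d=0 *, stop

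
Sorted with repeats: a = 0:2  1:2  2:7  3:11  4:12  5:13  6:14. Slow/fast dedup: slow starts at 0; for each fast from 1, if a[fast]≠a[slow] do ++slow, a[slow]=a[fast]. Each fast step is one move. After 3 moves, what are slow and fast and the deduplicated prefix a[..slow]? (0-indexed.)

(s=0,f=1) a[fast]=2=a[slow] dup → fast++
(s=0,f=2) a[fast]=7≠a[slow]=2 write a[1]=7 → slow++,fast++
(s=1,f=3) a[fast]=11≠a[slow]=7 write a[2]=11 → slow++,fast++

slow=2, fast=4, prefix=[2, 7, 11]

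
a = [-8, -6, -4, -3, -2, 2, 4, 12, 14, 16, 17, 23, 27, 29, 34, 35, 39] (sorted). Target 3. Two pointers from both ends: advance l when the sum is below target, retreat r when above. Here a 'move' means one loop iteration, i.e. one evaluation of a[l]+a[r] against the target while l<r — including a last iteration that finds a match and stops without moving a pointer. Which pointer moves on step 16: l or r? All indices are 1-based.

l=1 r=17: -8+39=31 >3, r--
l=1 r=16: -8+35=27 >3, r--
l=1 r=15: -8+34=26 >3, r--
l=1 r=14: -8+29=21 >3, r--
l=1 r=13: -8+27=19 >3, r--
l=1 r=12: -8+23=15 >3, r--
l=1 r=11: -8+17=9 >3, r--
l=1 r=10: -8+16=8 >3, r--
l=1 r=9: -8+14=6 >3, r--
l=1 r=8: -8+12=4 >3, r--
l=1 r=7: -8+4=-4 <3, l++
l=2 r=7: -6+4=-2 <3, l++
l=3 r=7: -4+4=0 <3, l++
l=4 r=7: -3+4=1 <3, l++
l=5 r=7: -2+4=2 <3, l++
l=6 r=7: 2+4=6 >3, r--

r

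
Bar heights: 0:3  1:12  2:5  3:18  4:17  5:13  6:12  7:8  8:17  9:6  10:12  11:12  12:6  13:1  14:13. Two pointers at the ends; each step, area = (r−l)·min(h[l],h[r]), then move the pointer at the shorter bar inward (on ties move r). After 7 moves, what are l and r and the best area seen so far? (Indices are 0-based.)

[0,14] min(3,13)*14=42 best=42 * → l++
[1,14] min(12,13)*13=156 best=156 * → l++
[2,14] min(5,13)*12=60 best=156 → l++
[3,14] min(18,13)*11=143 best=156 → r--
[3,13] min(18,1)*10=10 best=156 → r--
[3,12] min(18,6)*9=54 best=156 → r--
[3,11] min(18,12)*8=96 best=156 → r--

l=3, r=10, best area=156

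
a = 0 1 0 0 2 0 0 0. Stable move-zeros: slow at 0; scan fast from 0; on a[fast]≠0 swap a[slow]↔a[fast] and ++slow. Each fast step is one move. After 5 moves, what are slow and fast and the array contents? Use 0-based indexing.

slow=2, fast=5, a=[1, 2, 0, 0, 0, 0, 0, 0]

(s=0,f=0) a[fast]=0 → fast++
(s=0,f=1) a[fast]=1≠0 swap→a[0]=1 → slow++,fast++
(s=1,f=2) a[fast]=0 → fast++
(s=1,f=3) a[fast]=0 → fast++
(s=1,f=4) a[fast]=2≠0 swap→a[1]=2 → slow++,fast++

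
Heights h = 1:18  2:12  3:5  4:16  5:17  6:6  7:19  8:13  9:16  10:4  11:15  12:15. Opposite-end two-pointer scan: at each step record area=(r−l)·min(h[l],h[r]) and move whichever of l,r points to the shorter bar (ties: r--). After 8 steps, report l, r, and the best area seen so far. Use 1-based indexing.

l=4, r=7, best area=165

l=1 r=12: min(18,15)*11=165 best=165 *, r--
l=1 r=11: min(18,15)*10=150 best=165, r--
l=1 r=10: min(18,4)*9=36 best=165, r--
l=1 r=9: min(18,16)*8=128 best=165, r--
l=1 r=8: min(18,13)*7=91 best=165, r--
l=1 r=7: min(18,19)*6=108 best=165, l++
l=2 r=7: min(12,19)*5=60 best=165, l++
l=3 r=7: min(5,19)*4=20 best=165, l++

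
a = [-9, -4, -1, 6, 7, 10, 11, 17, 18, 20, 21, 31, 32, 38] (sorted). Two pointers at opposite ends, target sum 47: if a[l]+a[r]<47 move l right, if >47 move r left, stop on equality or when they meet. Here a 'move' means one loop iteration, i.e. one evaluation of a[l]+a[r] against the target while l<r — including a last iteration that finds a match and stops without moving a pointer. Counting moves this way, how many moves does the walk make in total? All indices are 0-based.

13 moves

l=0 r=13: -9+38=29 <47, l++
l=1 r=13: -4+38=34 <47, l++
l=2 r=13: -1+38=37 <47, l++
l=3 r=13: 6+38=44 <47, l++
l=4 r=13: 7+38=45 <47, l++
l=5 r=13: 10+38=48 >47, r--
l=5 r=12: 10+32=42 <47, l++
l=6 r=12: 11+32=43 <47, l++
l=7 r=12: 17+32=49 >47, r--
l=7 r=11: 17+31=48 >47, r--
l=7 r=10: 17+21=38 <47, l++
l=8 r=10: 18+21=39 <47, l++
l=9 r=10: 20+21=41 <47, l++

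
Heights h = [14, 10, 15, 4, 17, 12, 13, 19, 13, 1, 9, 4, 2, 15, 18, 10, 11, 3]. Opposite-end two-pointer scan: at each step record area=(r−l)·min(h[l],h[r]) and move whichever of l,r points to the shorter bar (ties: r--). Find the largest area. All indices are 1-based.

l=1 r=18: min(14,3)*17=51 best=51 *, r--
l=1 r=17: min(14,11)*16=176 best=176 *, r--
l=1 r=16: min(14,10)*15=150 best=176, r--
l=1 r=15: min(14,18)*14=196 best=196 *, l++
l=2 r=15: min(10,18)*13=130 best=196, l++
l=3 r=15: min(15,18)*12=180 best=196, l++
l=4 r=15: min(4,18)*11=44 best=196, l++
l=5 r=15: min(17,18)*10=170 best=196, l++
l=6 r=15: min(12,18)*9=108 best=196, l++
l=7 r=15: min(13,18)*8=104 best=196, l++
l=8 r=15: min(19,18)*7=126 best=196, r--
l=8 r=14: min(19,15)*6=90 best=196, r--
l=8 r=13: min(19,2)*5=10 best=196, r--
l=8 r=12: min(19,4)*4=16 best=196, r--
l=8 r=11: min(19,9)*3=27 best=196, r--
l=8 r=10: min(19,1)*2=2 best=196, r--
l=8 r=9: min(19,13)*1=13 best=196, r--

max area = 196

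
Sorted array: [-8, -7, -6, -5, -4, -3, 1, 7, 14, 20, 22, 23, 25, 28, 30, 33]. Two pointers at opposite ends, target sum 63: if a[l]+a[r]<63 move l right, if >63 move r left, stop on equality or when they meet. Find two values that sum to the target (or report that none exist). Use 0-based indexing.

(30, 33)

[0,15] -8+33=25 <63 → l++
[1,15] -7+33=26 <63 → l++
[2,15] -6+33=27 <63 → l++
[3,15] -5+33=28 <63 → l++
[4,15] -4+33=29 <63 → l++
[5,15] -3+33=30 <63 → l++
[6,15] 1+33=34 <63 → l++
[7,15] 7+33=40 <63 → l++
[8,15] 14+33=47 <63 → l++
[9,15] 20+33=53 <63 → l++
[10,15] 22+33=55 <63 → l++
[11,15] 23+33=56 <63 → l++
[12,15] 25+33=58 <63 → l++
[13,15] 28+33=61 <63 → l++
[14,15] 30+33=63 → found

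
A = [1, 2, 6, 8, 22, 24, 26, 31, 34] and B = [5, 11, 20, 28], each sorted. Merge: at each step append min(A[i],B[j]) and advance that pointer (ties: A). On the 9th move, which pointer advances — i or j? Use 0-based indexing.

[i=0,j=0] A[i]=1<=B[j]=5 take 1 → i++
[i=1,j=0] A[i]=2<=B[j]=5 take 2 → i++
[i=2,j=0] A[i]=6>B[j]=5 take 5 → j++
[i=2,j=1] A[i]=6<=B[j]=11 take 6 → i++
[i=3,j=1] A[i]=8<=B[j]=11 take 8 → i++
[i=4,j=1] A[i]=22>B[j]=11 take 11 → j++
[i=4,j=2] A[i]=22>B[j]=20 take 20 → j++
[i=4,j=3] A[i]=22<=B[j]=28 take 22 → i++
[i=5,j=3] A[i]=24<=B[j]=28 take 24 → i++

i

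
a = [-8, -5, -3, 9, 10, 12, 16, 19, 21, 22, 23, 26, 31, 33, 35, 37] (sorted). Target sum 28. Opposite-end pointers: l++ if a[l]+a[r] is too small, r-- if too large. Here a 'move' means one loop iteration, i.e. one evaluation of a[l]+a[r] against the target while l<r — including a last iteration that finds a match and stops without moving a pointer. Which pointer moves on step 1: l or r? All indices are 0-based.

[0,15] -8+37=29 >28 → r--

r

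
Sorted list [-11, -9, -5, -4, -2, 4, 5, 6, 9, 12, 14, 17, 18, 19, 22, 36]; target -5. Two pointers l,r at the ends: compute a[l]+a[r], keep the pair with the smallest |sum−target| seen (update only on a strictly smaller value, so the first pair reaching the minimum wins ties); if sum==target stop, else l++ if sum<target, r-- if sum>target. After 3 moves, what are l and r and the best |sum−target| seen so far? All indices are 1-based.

[1,16] -11+36=25 d=30 * → r--
[1,15] -11+22=11 d=16 * → r--
[1,14] -11+19=8 d=13 * → r--

l=1, r=13, best |Δ|=13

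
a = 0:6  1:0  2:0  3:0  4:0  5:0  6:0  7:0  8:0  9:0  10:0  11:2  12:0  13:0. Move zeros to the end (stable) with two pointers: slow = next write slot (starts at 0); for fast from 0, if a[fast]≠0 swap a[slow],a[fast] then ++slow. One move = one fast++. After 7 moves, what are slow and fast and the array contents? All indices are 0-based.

slow=1, fast=7, a=[6, 0, 0, 0, 0, 0, 0, 0, 0, 0, 0, 2, 0, 0]

(s=0,f=0) a[fast]=6≠0 swap→a[0]=6 → slow++,fast++
(s=1,f=1) a[fast]=0 → fast++
(s=1,f=2) a[fast]=0 → fast++
(s=1,f=3) a[fast]=0 → fast++
(s=1,f=4) a[fast]=0 → fast++
(s=1,f=5) a[fast]=0 → fast++
(s=1,f=6) a[fast]=0 → fast++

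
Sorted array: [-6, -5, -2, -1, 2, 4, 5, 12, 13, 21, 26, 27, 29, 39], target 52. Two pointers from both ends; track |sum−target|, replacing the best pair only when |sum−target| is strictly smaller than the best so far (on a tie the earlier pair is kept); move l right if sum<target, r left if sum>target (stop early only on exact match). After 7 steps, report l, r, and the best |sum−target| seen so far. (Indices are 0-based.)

l=0 r=13: -6+39=33 d=19 *, l++
l=1 r=13: -5+39=34 d=18 *, l++
l=2 r=13: -2+39=37 d=15 *, l++
l=3 r=13: -1+39=38 d=14 *, l++
l=4 r=13: 2+39=41 d=11 *, l++
l=5 r=13: 4+39=43 d=9 *, l++
l=6 r=13: 5+39=44 d=8 *, l++

l=7, r=13, best |Δ|=8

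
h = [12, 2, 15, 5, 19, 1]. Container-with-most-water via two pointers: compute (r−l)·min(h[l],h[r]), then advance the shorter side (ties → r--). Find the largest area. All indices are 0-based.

l=0 r=5: min(12,1)*5=5 best=5 *, r--
l=0 r=4: min(12,19)*4=48 best=48 *, l++
l=1 r=4: min(2,19)*3=6 best=48, l++
l=2 r=4: min(15,19)*2=30 best=48, l++
l=3 r=4: min(5,19)*1=5 best=48, l++

max area = 48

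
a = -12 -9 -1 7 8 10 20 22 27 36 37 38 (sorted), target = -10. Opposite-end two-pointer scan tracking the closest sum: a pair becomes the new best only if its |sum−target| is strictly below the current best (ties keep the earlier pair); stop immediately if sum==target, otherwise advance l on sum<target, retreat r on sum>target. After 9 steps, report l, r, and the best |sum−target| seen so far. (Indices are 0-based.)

l=0 r=11: -12+38=26 d=36 *, r--
l=0 r=10: -12+37=25 d=35 *, r--
l=0 r=9: -12+36=24 d=34 *, r--
l=0 r=8: -12+27=15 d=25 *, r--
l=0 r=7: -12+22=10 d=20 *, r--
l=0 r=6: -12+20=8 d=18 *, r--
l=0 r=5: -12+10=-2 d=8 *, r--
l=0 r=4: -12+8=-4 d=6 *, r--
l=0 r=3: -12+7=-5 d=5 *, r--

l=0, r=2, best |Δ|=5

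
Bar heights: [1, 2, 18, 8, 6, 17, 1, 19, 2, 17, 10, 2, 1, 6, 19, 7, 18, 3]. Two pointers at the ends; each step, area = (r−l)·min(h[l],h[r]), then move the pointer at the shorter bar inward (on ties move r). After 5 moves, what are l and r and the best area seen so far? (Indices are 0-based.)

l=2, r=14, best area=252

l=0 r=17: min(1,3)*17=17 best=17 *, l++
l=1 r=17: min(2,3)*16=32 best=32 *, l++
l=2 r=17: min(18,3)*15=45 best=45 *, r--
l=2 r=16: min(18,18)*14=252 best=252 *, r--
l=2 r=15: min(18,7)*13=91 best=252, r--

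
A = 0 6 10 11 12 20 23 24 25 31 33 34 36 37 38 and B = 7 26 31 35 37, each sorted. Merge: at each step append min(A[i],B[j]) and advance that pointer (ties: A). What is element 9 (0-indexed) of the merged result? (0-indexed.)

merged[9] = 25

[i=0,j=0] A[i]=0<=B[j]=7 take 0 → i++
[i=1,j=0] A[i]=6<=B[j]=7 take 6 → i++
[i=2,j=0] A[i]=10>B[j]=7 take 7 → j++
[i=2,j=1] A[i]=10<=B[j]=26 take 10 → i++
[i=3,j=1] A[i]=11<=B[j]=26 take 11 → i++
[i=4,j=1] A[i]=12<=B[j]=26 take 12 → i++
[i=5,j=1] A[i]=20<=B[j]=26 take 20 → i++
[i=6,j=1] A[i]=23<=B[j]=26 take 23 → i++
[i=7,j=1] A[i]=24<=B[j]=26 take 24 → i++
[i=8,j=1] A[i]=25<=B[j]=26 take 25 → i++
[i=9,j=1] A[i]=31>B[j]=26 take 26 → j++
[i=9,j=2] A[i]=31<=B[j]=31 take 31 → i++
[i=10,j=2] A[i]=33>B[j]=31 take 31 → j++
[i=10,j=3] A[i]=33<=B[j]=35 take 33 → i++
[i=11,j=3] A[i]=34<=B[j]=35 take 34 → i++
[i=12,j=3] A[i]=36>B[j]=35 take 35 → j++
[i=12,j=4] A[i]=36<=B[j]=37 take 36 → i++
[i=13,j=4] A[i]=37<=B[j]=37 take 37 → i++
[i=14,j=4] A[i]=38>B[j]=37 take 37 → j++
[i=14,j=5] B done, take A[i]=38 → i++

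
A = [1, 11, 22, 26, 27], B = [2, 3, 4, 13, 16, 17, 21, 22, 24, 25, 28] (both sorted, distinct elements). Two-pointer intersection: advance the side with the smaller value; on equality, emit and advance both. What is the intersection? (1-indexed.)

intersection = [22]

i=1 j=1: 1<2, i++
i=2 j=1: 11>2, j++
i=2 j=2: 11>3, j++
i=2 j=3: 11>4, j++
i=2 j=4: 11<13, i++
i=3 j=4: 22>13, j++
i=3 j=5: 22>16, j++
i=3 j=6: 22>17, j++
i=3 j=7: 22>21, j++
i=3 j=8: 22==22 emit, i++,j++
i=4 j=9: 26>24, j++
i=4 j=10: 26>25, j++
i=4 j=11: 26<28, i++
i=5 j=11: 27<28, i++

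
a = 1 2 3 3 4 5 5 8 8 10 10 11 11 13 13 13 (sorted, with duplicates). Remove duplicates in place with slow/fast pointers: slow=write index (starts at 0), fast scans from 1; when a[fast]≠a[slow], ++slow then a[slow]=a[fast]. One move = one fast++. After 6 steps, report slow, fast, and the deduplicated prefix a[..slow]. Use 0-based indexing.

(s=0,f=1) a[fast]=2≠a[slow]=1 write a[1]=2 → slow++,fast++
(s=1,f=2) a[fast]=3≠a[slow]=2 write a[2]=3 → slow++,fast++
(s=2,f=3) a[fast]=3=a[slow] dup → fast++
(s=2,f=4) a[fast]=4≠a[slow]=3 write a[3]=4 → slow++,fast++
(s=3,f=5) a[fast]=5≠a[slow]=4 write a[4]=5 → slow++,fast++
(s=4,f=6) a[fast]=5=a[slow] dup → fast++

slow=4, fast=7, prefix=[1, 2, 3, 4, 5]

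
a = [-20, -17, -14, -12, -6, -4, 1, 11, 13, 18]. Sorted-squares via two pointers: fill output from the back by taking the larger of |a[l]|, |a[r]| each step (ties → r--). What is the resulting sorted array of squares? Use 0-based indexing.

[0,9] |-20|>|18| out[9]=400 → l++
[1,9] |-17|<=|18| out[8]=324 → r--
[1,8] |-17|>|13| out[7]=289 → l++
[2,8] |-14|>|13| out[6]=196 → l++
[3,8] |-12|<=|13| out[5]=169 → r--
[3,7] |-12|>|11| out[4]=144 → l++
[4,7] |-6|<=|11| out[3]=121 → r--
[4,6] |-6|>|1| out[2]=36 → l++
[5,6] |-4|>|1| out[1]=16 → l++
[6,6] |1|<=|1| out[0]=1 → r--

[1, 16, 36, 121, 144, 169, 196, 289, 324, 400]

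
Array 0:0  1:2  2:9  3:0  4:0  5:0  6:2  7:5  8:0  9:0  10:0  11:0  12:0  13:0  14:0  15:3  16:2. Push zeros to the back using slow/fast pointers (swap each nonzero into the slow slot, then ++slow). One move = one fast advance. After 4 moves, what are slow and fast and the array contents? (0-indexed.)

slow=2, fast=4, a=[2, 9, 0, 0, 0, 0, 2, 5, 0, 0, 0, 0, 0, 0, 0, 3, 2]

(s=0,f=0) a[fast]=0 → fast++
(s=0,f=1) a[fast]=2≠0 swap→a[0]=2 → slow++,fast++
(s=1,f=2) a[fast]=9≠0 swap→a[1]=9 → slow++,fast++
(s=2,f=3) a[fast]=0 → fast++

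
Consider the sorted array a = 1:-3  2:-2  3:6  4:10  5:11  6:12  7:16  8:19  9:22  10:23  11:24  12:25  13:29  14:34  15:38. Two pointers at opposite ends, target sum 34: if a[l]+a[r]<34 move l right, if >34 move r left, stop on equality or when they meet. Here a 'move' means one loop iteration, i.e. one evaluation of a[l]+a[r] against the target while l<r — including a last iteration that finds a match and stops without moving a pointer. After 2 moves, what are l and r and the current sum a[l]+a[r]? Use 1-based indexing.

l=2, r=14, sum=32

[1,15] -3+38=35 >34 → r--
[1,14] -3+34=31 <34 → l++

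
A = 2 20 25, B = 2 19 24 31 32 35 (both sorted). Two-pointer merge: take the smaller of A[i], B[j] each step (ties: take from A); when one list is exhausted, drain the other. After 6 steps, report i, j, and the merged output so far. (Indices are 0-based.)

i=3, j=3, merged so far=[2, 2, 19, 20, 24, 25]

[i=0,j=0] A[i]=2<=B[j]=2 take 2 → i++
[i=1,j=0] A[i]=20>B[j]=2 take 2 → j++
[i=1,j=1] A[i]=20>B[j]=19 take 19 → j++
[i=1,j=2] A[i]=20<=B[j]=24 take 20 → i++
[i=2,j=2] A[i]=25>B[j]=24 take 24 → j++
[i=2,j=3] A[i]=25<=B[j]=31 take 25 → i++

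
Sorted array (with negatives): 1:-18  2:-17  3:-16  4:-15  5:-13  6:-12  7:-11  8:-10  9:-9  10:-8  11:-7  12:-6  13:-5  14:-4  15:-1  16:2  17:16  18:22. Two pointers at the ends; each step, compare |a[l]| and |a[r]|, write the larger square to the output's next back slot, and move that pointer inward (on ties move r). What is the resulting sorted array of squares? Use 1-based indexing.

[1, 4, 16, 25, 36, 49, 64, 81, 100, 121, 144, 169, 225, 256, 256, 289, 324, 484]

l=1 r=18: |-18|<=|22| out[18]=484, r--
l=1 r=17: |-18|>|16| out[17]=324, l++
l=2 r=17: |-17|>|16| out[16]=289, l++
l=3 r=17: |-16|<=|16| out[15]=256, r--
l=3 r=16: |-16|>|2| out[14]=256, l++
l=4 r=16: |-15|>|2| out[13]=225, l++
l=5 r=16: |-13|>|2| out[12]=169, l++
l=6 r=16: |-12|>|2| out[11]=144, l++
l=7 r=16: |-11|>|2| out[10]=121, l++
l=8 r=16: |-10|>|2| out[9]=100, l++
l=9 r=16: |-9|>|2| out[8]=81, l++
l=10 r=16: |-8|>|2| out[7]=64, l++
l=11 r=16: |-7|>|2| out[6]=49, l++
l=12 r=16: |-6|>|2| out[5]=36, l++
l=13 r=16: |-5|>|2| out[4]=25, l++
l=14 r=16: |-4|>|2| out[3]=16, l++
l=15 r=16: |-1|<=|2| out[2]=4, r--
l=15 r=15: |-1|<=|-1| out[1]=1, r--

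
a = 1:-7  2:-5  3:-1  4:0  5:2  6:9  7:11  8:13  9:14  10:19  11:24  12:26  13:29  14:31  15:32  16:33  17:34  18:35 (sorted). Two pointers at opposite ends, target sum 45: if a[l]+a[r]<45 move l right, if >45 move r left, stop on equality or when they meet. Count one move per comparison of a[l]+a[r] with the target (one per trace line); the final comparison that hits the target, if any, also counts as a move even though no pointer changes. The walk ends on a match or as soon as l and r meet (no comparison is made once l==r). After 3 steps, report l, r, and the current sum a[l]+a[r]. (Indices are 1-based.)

l=1 r=18: -7+35=28 <45, l++
l=2 r=18: -5+35=30 <45, l++
l=3 r=18: -1+35=34 <45, l++

l=4, r=18, sum=35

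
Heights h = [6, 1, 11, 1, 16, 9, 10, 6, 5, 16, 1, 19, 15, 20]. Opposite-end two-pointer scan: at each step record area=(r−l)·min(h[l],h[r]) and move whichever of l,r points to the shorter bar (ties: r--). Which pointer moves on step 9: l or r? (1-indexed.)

l=1 r=14: min(6,20)*13=78 best=78 *, l++
l=2 r=14: min(1,20)*12=12 best=78, l++
l=3 r=14: min(11,20)*11=121 best=121 *, l++
l=4 r=14: min(1,20)*10=10 best=121, l++
l=5 r=14: min(16,20)*9=144 best=144 *, l++
l=6 r=14: min(9,20)*8=72 best=144, l++
l=7 r=14: min(10,20)*7=70 best=144, l++
l=8 r=14: min(6,20)*6=36 best=144, l++
l=9 r=14: min(5,20)*5=25 best=144, l++

l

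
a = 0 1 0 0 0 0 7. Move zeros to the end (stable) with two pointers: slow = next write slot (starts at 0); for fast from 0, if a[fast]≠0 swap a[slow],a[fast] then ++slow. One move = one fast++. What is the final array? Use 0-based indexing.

(s=0,f=0) a[fast]=0 → fast++
(s=0,f=1) a[fast]=1≠0 swap→a[0]=1 → slow++,fast++
(s=1,f=2) a[fast]=0 → fast++
(s=1,f=3) a[fast]=0 → fast++
(s=1,f=4) a[fast]=0 → fast++
(s=1,f=5) a[fast]=0 → fast++
(s=1,f=6) a[fast]=7≠0 swap→a[1]=7 → slow++,fast++

[1, 7, 0, 0, 0, 0, 0]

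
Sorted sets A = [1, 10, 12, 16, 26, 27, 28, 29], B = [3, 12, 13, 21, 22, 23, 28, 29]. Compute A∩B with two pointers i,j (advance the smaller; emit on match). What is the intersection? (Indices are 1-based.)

i=1 j=1: 1<3, i++
i=2 j=1: 10>3, j++
i=2 j=2: 10<12, i++
i=3 j=2: 12==12 emit, i++,j++
i=4 j=3: 16>13, j++
i=4 j=4: 16<21, i++
i=5 j=4: 26>21, j++
i=5 j=5: 26>22, j++
i=5 j=6: 26>23, j++
i=5 j=7: 26<28, i++
i=6 j=7: 27<28, i++
i=7 j=7: 28==28 emit, i++,j++
i=8 j=8: 29==29 emit, i++,j++

intersection = [12, 28, 29]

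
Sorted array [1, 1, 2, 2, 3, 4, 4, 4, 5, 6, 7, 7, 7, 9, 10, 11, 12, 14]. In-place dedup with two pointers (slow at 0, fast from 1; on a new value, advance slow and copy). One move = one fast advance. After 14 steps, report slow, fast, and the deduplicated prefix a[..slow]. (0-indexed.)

slow=8, fast=15, prefix=[1, 2, 3, 4, 5, 6, 7, 9, 10]

(s=0,f=1) a[fast]=1=a[slow] dup → fast++
(s=0,f=2) a[fast]=2≠a[slow]=1 write a[1]=2 → slow++,fast++
(s=1,f=3) a[fast]=2=a[slow] dup → fast++
(s=1,f=4) a[fast]=3≠a[slow]=2 write a[2]=3 → slow++,fast++
(s=2,f=5) a[fast]=4≠a[slow]=3 write a[3]=4 → slow++,fast++
(s=3,f=6) a[fast]=4=a[slow] dup → fast++
(s=3,f=7) a[fast]=4=a[slow] dup → fast++
(s=3,f=8) a[fast]=5≠a[slow]=4 write a[4]=5 → slow++,fast++
(s=4,f=9) a[fast]=6≠a[slow]=5 write a[5]=6 → slow++,fast++
(s=5,f=10) a[fast]=7≠a[slow]=6 write a[6]=7 → slow++,fast++
(s=6,f=11) a[fast]=7=a[slow] dup → fast++
(s=6,f=12) a[fast]=7=a[slow] dup → fast++
(s=6,f=13) a[fast]=9≠a[slow]=7 write a[7]=9 → slow++,fast++
(s=7,f=14) a[fast]=10≠a[slow]=9 write a[8]=10 → slow++,fast++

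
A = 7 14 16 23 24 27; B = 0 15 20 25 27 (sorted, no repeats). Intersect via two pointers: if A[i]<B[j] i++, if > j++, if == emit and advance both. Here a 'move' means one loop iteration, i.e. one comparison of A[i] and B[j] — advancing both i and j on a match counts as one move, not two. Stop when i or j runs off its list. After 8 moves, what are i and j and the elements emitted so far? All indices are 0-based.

i=5, j=3, emitted=[]

i=0 j=0: 7>0, j++
i=0 j=1: 7<15, i++
i=1 j=1: 14<15, i++
i=2 j=1: 16>15, j++
i=2 j=2: 16<20, i++
i=3 j=2: 23>20, j++
i=3 j=3: 23<25, i++
i=4 j=3: 24<25, i++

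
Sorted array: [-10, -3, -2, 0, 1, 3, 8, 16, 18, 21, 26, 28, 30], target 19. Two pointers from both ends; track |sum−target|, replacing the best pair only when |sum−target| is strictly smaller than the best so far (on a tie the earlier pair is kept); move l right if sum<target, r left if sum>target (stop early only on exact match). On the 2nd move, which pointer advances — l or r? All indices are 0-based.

l

l=0 r=12: -10+30=20 d=1 *, r--
l=0 r=11: -10+28=18 d=1, l++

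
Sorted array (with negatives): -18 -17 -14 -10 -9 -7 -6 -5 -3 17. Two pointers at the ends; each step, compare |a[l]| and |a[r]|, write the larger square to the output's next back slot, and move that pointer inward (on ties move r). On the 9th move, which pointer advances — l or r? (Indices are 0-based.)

[0,9] |-18|>|17| out[9]=324 → l++
[1,9] |-17|<=|17| out[8]=289 → r--
[1,8] |-17|>|-3| out[7]=289 → l++
[2,8] |-14|>|-3| out[6]=196 → l++
[3,8] |-10|>|-3| out[5]=100 → l++
[4,8] |-9|>|-3| out[4]=81 → l++
[5,8] |-7|>|-3| out[3]=49 → l++
[6,8] |-6|>|-3| out[2]=36 → l++
[7,8] |-5|>|-3| out[1]=25 → l++

l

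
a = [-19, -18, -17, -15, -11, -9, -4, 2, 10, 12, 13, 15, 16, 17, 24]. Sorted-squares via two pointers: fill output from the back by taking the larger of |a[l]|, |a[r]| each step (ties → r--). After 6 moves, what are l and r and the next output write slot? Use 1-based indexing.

[1,15] |-19|<=|24| out[15]=576 → r--
[1,14] |-19|>|17| out[14]=361 → l++
[2,14] |-18|>|17| out[13]=324 → l++
[3,14] |-17|<=|17| out[12]=289 → r--
[3,13] |-17|>|16| out[11]=289 → l++
[4,13] |-15|<=|16| out[10]=256 → r--

l=4, r=12, next write slot=9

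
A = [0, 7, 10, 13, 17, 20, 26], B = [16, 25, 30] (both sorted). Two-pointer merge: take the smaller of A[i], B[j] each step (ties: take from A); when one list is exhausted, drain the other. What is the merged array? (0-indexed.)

i=0 j=0: A[i]=0<=B[j]=16 take 0, i++
i=1 j=0: A[i]=7<=B[j]=16 take 7, i++
i=2 j=0: A[i]=10<=B[j]=16 take 10, i++
i=3 j=0: A[i]=13<=B[j]=16 take 13, i++
i=4 j=0: A[i]=17>B[j]=16 take 16, j++
i=4 j=1: A[i]=17<=B[j]=25 take 17, i++
i=5 j=1: A[i]=20<=B[j]=25 take 20, i++
i=6 j=1: A[i]=26>B[j]=25 take 25, j++
i=6 j=2: A[i]=26<=B[j]=30 take 26, i++
i=7 j=2: A done, take B[j]=30, j++

[0, 7, 10, 13, 16, 17, 20, 25, 26, 30]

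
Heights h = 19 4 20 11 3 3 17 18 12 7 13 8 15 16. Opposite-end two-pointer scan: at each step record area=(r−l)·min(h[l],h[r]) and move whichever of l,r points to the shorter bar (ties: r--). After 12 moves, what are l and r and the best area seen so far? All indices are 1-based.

l=1 r=14: min(19,16)*13=208 best=208 *, r--
l=1 r=13: min(19,15)*12=180 best=208, r--
l=1 r=12: min(19,8)*11=88 best=208, r--
l=1 r=11: min(19,13)*10=130 best=208, r--
l=1 r=10: min(19,7)*9=63 best=208, r--
l=1 r=9: min(19,12)*8=96 best=208, r--
l=1 r=8: min(19,18)*7=126 best=208, r--
l=1 r=7: min(19,17)*6=102 best=208, r--
l=1 r=6: min(19,3)*5=15 best=208, r--
l=1 r=5: min(19,3)*4=12 best=208, r--
l=1 r=4: min(19,11)*3=33 best=208, r--
l=1 r=3: min(19,20)*2=38 best=208, l++

l=2, r=3, best area=208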